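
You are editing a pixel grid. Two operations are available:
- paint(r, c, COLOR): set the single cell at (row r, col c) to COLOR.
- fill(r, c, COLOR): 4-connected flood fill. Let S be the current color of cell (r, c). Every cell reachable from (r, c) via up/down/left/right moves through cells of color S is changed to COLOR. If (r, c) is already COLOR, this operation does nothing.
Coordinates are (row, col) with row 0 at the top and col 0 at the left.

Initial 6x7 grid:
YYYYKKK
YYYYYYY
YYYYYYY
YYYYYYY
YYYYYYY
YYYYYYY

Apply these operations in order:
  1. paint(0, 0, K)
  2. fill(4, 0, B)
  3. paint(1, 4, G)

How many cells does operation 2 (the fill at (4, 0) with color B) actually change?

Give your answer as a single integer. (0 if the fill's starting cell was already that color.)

Answer: 38

Derivation:
After op 1 paint(0,0,K):
KYYYKKK
YYYYYYY
YYYYYYY
YYYYYYY
YYYYYYY
YYYYYYY
After op 2 fill(4,0,B) [38 cells changed]:
KBBBKKK
BBBBBBB
BBBBBBB
BBBBBBB
BBBBBBB
BBBBBBB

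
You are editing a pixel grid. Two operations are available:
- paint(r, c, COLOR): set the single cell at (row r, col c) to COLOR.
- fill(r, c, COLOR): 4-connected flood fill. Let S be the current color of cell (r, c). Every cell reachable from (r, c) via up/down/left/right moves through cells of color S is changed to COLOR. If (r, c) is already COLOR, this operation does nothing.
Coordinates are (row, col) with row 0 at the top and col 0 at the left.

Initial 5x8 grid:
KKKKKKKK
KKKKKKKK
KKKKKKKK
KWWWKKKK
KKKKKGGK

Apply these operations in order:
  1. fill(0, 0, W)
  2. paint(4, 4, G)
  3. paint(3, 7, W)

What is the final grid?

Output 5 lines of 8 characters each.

Answer: WWWWWWWW
WWWWWWWW
WWWWWWWW
WWWWWWWW
WWWWGGGW

Derivation:
After op 1 fill(0,0,W) [35 cells changed]:
WWWWWWWW
WWWWWWWW
WWWWWWWW
WWWWWWWW
WWWWWGGW
After op 2 paint(4,4,G):
WWWWWWWW
WWWWWWWW
WWWWWWWW
WWWWWWWW
WWWWGGGW
After op 3 paint(3,7,W):
WWWWWWWW
WWWWWWWW
WWWWWWWW
WWWWWWWW
WWWWGGGW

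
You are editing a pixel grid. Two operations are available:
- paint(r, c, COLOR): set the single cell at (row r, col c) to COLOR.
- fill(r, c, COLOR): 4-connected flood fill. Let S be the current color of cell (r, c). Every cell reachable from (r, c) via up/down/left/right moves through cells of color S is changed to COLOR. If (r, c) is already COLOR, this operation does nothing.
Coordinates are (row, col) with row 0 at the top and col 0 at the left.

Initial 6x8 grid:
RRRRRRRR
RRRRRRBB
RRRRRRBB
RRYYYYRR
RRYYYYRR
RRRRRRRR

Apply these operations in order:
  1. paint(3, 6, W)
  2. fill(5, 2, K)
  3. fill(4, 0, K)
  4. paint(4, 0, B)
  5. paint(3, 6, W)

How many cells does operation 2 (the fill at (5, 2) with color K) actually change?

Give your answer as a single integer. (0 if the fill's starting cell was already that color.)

After op 1 paint(3,6,W):
RRRRRRRR
RRRRRRBB
RRRRRRBB
RRYYYYWR
RRYYYYRR
RRRRRRRR
After op 2 fill(5,2,K) [35 cells changed]:
KKKKKKKK
KKKKKKBB
KKKKKKBB
KKYYYYWK
KKYYYYKK
KKKKKKKK

Answer: 35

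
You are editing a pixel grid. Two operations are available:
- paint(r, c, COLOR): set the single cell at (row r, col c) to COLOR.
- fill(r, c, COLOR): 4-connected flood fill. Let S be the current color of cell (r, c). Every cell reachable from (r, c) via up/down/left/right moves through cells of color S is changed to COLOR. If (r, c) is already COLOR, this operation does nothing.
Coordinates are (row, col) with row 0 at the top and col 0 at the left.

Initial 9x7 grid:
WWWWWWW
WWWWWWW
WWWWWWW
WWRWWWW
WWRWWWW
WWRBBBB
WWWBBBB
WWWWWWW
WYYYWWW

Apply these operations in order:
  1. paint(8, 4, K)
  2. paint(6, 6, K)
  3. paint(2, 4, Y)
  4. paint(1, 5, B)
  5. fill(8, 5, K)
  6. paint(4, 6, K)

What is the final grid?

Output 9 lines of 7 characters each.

After op 1 paint(8,4,K):
WWWWWWW
WWWWWWW
WWWWWWW
WWRWWWW
WWRWWWW
WWRBBBB
WWWBBBB
WWWWWWW
WYYYKWW
After op 2 paint(6,6,K):
WWWWWWW
WWWWWWW
WWWWWWW
WWRWWWW
WWRWWWW
WWRBBBB
WWWBBBK
WWWWWWW
WYYYKWW
After op 3 paint(2,4,Y):
WWWWWWW
WWWWWWW
WWWWYWW
WWRWWWW
WWRWWWW
WWRBBBB
WWWBBBK
WWWWWWW
WYYYKWW
After op 4 paint(1,5,B):
WWWWWWW
WWWWWBW
WWWWYWW
WWRWWWW
WWRWWWW
WWRBBBB
WWWBBBK
WWWWWWW
WYYYKWW
After op 5 fill(8,5,K) [46 cells changed]:
KKKKKKK
KKKKKBK
KKKKYKK
KKRKKKK
KKRKKKK
KKRBBBB
KKKBBBK
KKKKKKK
KYYYKKK
After op 6 paint(4,6,K):
KKKKKKK
KKKKKBK
KKKKYKK
KKRKKKK
KKRKKKK
KKRBBBB
KKKBBBK
KKKKKKK
KYYYKKK

Answer: KKKKKKK
KKKKKBK
KKKKYKK
KKRKKKK
KKRKKKK
KKRBBBB
KKKBBBK
KKKKKKK
KYYYKKK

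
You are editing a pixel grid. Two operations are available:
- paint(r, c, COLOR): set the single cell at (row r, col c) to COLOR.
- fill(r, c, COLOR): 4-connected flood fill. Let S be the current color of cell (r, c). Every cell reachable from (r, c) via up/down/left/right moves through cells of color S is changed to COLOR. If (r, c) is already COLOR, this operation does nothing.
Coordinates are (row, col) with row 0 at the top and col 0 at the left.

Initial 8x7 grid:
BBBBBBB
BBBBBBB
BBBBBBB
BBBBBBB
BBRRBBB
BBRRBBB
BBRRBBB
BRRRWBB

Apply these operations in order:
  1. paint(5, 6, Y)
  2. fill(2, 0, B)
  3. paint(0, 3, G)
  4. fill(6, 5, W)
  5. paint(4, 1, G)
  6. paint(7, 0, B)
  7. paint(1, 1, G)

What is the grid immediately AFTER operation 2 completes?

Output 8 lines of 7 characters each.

Answer: BBBBBBB
BBBBBBB
BBBBBBB
BBBBBBB
BBRRBBB
BBRRBBY
BBRRBBB
BRRRWBB

Derivation:
After op 1 paint(5,6,Y):
BBBBBBB
BBBBBBB
BBBBBBB
BBBBBBB
BBRRBBB
BBRRBBY
BBRRBBB
BRRRWBB
After op 2 fill(2,0,B) [0 cells changed]:
BBBBBBB
BBBBBBB
BBBBBBB
BBBBBBB
BBRRBBB
BBRRBBY
BBRRBBB
BRRRWBB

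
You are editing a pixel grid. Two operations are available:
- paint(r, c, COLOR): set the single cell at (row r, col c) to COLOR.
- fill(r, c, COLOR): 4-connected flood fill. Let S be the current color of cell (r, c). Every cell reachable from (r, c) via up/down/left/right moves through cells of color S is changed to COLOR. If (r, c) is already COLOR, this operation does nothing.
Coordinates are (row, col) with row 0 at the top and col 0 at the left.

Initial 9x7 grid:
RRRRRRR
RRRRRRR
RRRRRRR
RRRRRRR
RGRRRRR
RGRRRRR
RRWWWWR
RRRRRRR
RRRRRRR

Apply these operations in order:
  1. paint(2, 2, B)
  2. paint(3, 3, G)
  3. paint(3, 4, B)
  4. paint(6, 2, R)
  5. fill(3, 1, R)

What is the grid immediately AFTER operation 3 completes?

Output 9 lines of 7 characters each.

After op 1 paint(2,2,B):
RRRRRRR
RRRRRRR
RRBRRRR
RRRRRRR
RGRRRRR
RGRRRRR
RRWWWWR
RRRRRRR
RRRRRRR
After op 2 paint(3,3,G):
RRRRRRR
RRRRRRR
RRBRRRR
RRRGRRR
RGRRRRR
RGRRRRR
RRWWWWR
RRRRRRR
RRRRRRR
After op 3 paint(3,4,B):
RRRRRRR
RRRRRRR
RRBRRRR
RRRGBRR
RGRRRRR
RGRRRRR
RRWWWWR
RRRRRRR
RRRRRRR

Answer: RRRRRRR
RRRRRRR
RRBRRRR
RRRGBRR
RGRRRRR
RGRRRRR
RRWWWWR
RRRRRRR
RRRRRRR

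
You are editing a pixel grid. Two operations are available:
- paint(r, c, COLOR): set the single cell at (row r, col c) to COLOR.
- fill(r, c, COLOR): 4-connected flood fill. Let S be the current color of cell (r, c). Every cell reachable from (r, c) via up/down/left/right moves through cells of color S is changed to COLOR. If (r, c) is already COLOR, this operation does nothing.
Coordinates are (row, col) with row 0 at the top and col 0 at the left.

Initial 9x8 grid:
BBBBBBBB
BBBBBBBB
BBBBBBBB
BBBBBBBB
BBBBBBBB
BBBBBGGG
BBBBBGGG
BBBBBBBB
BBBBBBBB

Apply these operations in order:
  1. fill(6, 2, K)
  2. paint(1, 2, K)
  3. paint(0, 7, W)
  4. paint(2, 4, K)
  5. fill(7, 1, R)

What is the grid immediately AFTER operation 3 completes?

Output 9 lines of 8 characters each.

After op 1 fill(6,2,K) [66 cells changed]:
KKKKKKKK
KKKKKKKK
KKKKKKKK
KKKKKKKK
KKKKKKKK
KKKKKGGG
KKKKKGGG
KKKKKKKK
KKKKKKKK
After op 2 paint(1,2,K):
KKKKKKKK
KKKKKKKK
KKKKKKKK
KKKKKKKK
KKKKKKKK
KKKKKGGG
KKKKKGGG
KKKKKKKK
KKKKKKKK
After op 3 paint(0,7,W):
KKKKKKKW
KKKKKKKK
KKKKKKKK
KKKKKKKK
KKKKKKKK
KKKKKGGG
KKKKKGGG
KKKKKKKK
KKKKKKKK

Answer: KKKKKKKW
KKKKKKKK
KKKKKKKK
KKKKKKKK
KKKKKKKK
KKKKKGGG
KKKKKGGG
KKKKKKKK
KKKKKKKK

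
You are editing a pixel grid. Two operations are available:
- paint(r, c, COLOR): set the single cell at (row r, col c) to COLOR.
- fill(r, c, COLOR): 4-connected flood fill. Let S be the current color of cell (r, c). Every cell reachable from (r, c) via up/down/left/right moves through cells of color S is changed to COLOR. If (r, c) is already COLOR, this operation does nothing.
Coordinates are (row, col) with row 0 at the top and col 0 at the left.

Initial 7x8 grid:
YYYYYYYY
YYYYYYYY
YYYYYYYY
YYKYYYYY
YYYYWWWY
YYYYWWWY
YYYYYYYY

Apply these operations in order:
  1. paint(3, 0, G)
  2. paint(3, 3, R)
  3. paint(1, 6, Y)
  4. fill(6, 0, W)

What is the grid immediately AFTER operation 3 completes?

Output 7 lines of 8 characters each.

Answer: YYYYYYYY
YYYYYYYY
YYYYYYYY
GYKRYYYY
YYYYWWWY
YYYYWWWY
YYYYYYYY

Derivation:
After op 1 paint(3,0,G):
YYYYYYYY
YYYYYYYY
YYYYYYYY
GYKYYYYY
YYYYWWWY
YYYYWWWY
YYYYYYYY
After op 2 paint(3,3,R):
YYYYYYYY
YYYYYYYY
YYYYYYYY
GYKRYYYY
YYYYWWWY
YYYYWWWY
YYYYYYYY
After op 3 paint(1,6,Y):
YYYYYYYY
YYYYYYYY
YYYYYYYY
GYKRYYYY
YYYYWWWY
YYYYWWWY
YYYYYYYY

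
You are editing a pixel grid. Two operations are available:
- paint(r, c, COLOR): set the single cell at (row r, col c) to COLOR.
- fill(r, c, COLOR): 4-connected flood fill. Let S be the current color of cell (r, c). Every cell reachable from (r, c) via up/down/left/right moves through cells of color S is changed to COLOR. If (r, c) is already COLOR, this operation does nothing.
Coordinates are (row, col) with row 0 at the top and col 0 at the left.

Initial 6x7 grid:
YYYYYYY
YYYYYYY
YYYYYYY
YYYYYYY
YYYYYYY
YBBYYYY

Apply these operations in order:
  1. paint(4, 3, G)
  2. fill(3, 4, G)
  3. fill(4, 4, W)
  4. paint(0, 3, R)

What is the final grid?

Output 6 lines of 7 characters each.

After op 1 paint(4,3,G):
YYYYYYY
YYYYYYY
YYYYYYY
YYYYYYY
YYYGYYY
YBBYYYY
After op 2 fill(3,4,G) [39 cells changed]:
GGGGGGG
GGGGGGG
GGGGGGG
GGGGGGG
GGGGGGG
GBBGGGG
After op 3 fill(4,4,W) [40 cells changed]:
WWWWWWW
WWWWWWW
WWWWWWW
WWWWWWW
WWWWWWW
WBBWWWW
After op 4 paint(0,3,R):
WWWRWWW
WWWWWWW
WWWWWWW
WWWWWWW
WWWWWWW
WBBWWWW

Answer: WWWRWWW
WWWWWWW
WWWWWWW
WWWWWWW
WWWWWWW
WBBWWWW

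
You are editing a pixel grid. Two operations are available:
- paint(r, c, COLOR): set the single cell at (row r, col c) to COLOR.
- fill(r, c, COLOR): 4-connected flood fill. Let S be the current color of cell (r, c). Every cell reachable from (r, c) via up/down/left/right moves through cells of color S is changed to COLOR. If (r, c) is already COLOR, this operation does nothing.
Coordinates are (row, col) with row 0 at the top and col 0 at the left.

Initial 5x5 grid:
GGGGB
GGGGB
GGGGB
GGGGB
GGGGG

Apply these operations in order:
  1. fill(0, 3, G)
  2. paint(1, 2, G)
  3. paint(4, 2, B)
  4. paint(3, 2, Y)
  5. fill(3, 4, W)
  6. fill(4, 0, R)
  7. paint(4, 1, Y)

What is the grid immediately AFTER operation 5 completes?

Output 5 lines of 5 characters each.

After op 1 fill(0,3,G) [0 cells changed]:
GGGGB
GGGGB
GGGGB
GGGGB
GGGGG
After op 2 paint(1,2,G):
GGGGB
GGGGB
GGGGB
GGGGB
GGGGG
After op 3 paint(4,2,B):
GGGGB
GGGGB
GGGGB
GGGGB
GGBGG
After op 4 paint(3,2,Y):
GGGGB
GGGGB
GGGGB
GGYGB
GGBGG
After op 5 fill(3,4,W) [4 cells changed]:
GGGGW
GGGGW
GGGGW
GGYGW
GGBGG

Answer: GGGGW
GGGGW
GGGGW
GGYGW
GGBGG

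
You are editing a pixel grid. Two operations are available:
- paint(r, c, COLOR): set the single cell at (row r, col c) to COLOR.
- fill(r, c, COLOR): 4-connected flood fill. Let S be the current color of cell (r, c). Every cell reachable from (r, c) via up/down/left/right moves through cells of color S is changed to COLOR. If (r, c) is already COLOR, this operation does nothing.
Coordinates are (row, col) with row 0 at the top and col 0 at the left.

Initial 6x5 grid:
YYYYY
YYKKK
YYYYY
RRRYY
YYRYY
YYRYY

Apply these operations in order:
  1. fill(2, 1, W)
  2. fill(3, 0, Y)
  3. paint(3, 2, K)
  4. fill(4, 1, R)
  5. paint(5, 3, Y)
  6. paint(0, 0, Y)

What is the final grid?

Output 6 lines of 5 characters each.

Answer: YWWWW
WWKKK
WWWWW
RRKWW
RRRWW
RRRYW

Derivation:
After op 1 fill(2,1,W) [18 cells changed]:
WWWWW
WWKKK
WWWWW
RRRWW
YYRWW
YYRWW
After op 2 fill(3,0,Y) [5 cells changed]:
WWWWW
WWKKK
WWWWW
YYYWW
YYYWW
YYYWW
After op 3 paint(3,2,K):
WWWWW
WWKKK
WWWWW
YYKWW
YYYWW
YYYWW
After op 4 fill(4,1,R) [8 cells changed]:
WWWWW
WWKKK
WWWWW
RRKWW
RRRWW
RRRWW
After op 5 paint(5,3,Y):
WWWWW
WWKKK
WWWWW
RRKWW
RRRWW
RRRYW
After op 6 paint(0,0,Y):
YWWWW
WWKKK
WWWWW
RRKWW
RRRWW
RRRYW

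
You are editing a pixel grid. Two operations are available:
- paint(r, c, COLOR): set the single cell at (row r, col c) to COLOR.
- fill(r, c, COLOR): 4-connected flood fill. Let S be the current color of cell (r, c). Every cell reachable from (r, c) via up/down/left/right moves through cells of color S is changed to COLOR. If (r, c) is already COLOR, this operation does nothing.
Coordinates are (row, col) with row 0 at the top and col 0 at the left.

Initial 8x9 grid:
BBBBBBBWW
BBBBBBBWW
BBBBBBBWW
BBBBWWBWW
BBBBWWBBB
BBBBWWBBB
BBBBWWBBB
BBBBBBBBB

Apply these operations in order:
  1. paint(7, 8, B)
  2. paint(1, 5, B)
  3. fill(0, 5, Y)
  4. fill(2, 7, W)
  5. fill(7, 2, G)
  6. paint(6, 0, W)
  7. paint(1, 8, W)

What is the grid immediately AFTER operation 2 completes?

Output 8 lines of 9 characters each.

After op 1 paint(7,8,B):
BBBBBBBWW
BBBBBBBWW
BBBBBBBWW
BBBBWWBWW
BBBBWWBBB
BBBBWWBBB
BBBBWWBBB
BBBBBBBBB
After op 2 paint(1,5,B):
BBBBBBBWW
BBBBBBBWW
BBBBBBBWW
BBBBWWBWW
BBBBWWBBB
BBBBWWBBB
BBBBWWBBB
BBBBBBBBB

Answer: BBBBBBBWW
BBBBBBBWW
BBBBBBBWW
BBBBWWBWW
BBBBWWBBB
BBBBWWBBB
BBBBWWBBB
BBBBBBBBB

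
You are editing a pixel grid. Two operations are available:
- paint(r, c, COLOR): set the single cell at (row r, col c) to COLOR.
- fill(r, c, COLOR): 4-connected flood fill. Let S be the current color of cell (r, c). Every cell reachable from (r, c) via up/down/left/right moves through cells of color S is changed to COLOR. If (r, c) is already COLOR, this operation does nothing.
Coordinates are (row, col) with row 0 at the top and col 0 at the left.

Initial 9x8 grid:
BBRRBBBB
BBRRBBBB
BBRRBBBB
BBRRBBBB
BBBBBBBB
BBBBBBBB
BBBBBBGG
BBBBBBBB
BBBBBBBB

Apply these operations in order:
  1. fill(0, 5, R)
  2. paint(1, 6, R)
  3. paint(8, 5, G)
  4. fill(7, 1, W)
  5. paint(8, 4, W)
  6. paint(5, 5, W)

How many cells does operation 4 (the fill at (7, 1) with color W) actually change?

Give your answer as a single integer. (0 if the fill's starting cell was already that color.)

After op 1 fill(0,5,R) [62 cells changed]:
RRRRRRRR
RRRRRRRR
RRRRRRRR
RRRRRRRR
RRRRRRRR
RRRRRRRR
RRRRRRGG
RRRRRRRR
RRRRRRRR
After op 2 paint(1,6,R):
RRRRRRRR
RRRRRRRR
RRRRRRRR
RRRRRRRR
RRRRRRRR
RRRRRRRR
RRRRRRGG
RRRRRRRR
RRRRRRRR
After op 3 paint(8,5,G):
RRRRRRRR
RRRRRRRR
RRRRRRRR
RRRRRRRR
RRRRRRRR
RRRRRRRR
RRRRRRGG
RRRRRRRR
RRRRRGRR
After op 4 fill(7,1,W) [69 cells changed]:
WWWWWWWW
WWWWWWWW
WWWWWWWW
WWWWWWWW
WWWWWWWW
WWWWWWWW
WWWWWWGG
WWWWWWWW
WWWWWGWW

Answer: 69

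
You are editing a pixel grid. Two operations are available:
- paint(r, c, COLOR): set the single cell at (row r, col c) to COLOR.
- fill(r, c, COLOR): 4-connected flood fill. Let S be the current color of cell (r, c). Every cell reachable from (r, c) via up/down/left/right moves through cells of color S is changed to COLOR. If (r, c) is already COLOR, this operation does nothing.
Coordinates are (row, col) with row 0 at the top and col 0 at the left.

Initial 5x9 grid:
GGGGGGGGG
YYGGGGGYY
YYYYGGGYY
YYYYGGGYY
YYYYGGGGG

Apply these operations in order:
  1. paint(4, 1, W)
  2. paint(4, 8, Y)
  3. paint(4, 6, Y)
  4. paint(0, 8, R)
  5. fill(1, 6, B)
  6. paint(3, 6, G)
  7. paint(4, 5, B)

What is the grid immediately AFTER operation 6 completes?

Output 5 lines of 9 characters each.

After op 1 paint(4,1,W):
GGGGGGGGG
YYGGGGGYY
YYYYGGGYY
YYYYGGGYY
YWYYGGGGG
After op 2 paint(4,8,Y):
GGGGGGGGG
YYGGGGGYY
YYYYGGGYY
YYYYGGGYY
YWYYGGGGY
After op 3 paint(4,6,Y):
GGGGGGGGG
YYGGGGGYY
YYYYGGGYY
YYYYGGGYY
YWYYGGYGY
After op 4 paint(0,8,R):
GGGGGGGGR
YYGGGGGYY
YYYYGGGYY
YYYYGGGYY
YWYYGGYGY
After op 5 fill(1,6,B) [21 cells changed]:
BBBBBBBBR
YYBBBBBYY
YYYYBBBYY
YYYYBBBYY
YWYYBBYGY
After op 6 paint(3,6,G):
BBBBBBBBR
YYBBBBBYY
YYYYBBBYY
YYYYBBGYY
YWYYBBYGY

Answer: BBBBBBBBR
YYBBBBBYY
YYYYBBBYY
YYYYBBGYY
YWYYBBYGY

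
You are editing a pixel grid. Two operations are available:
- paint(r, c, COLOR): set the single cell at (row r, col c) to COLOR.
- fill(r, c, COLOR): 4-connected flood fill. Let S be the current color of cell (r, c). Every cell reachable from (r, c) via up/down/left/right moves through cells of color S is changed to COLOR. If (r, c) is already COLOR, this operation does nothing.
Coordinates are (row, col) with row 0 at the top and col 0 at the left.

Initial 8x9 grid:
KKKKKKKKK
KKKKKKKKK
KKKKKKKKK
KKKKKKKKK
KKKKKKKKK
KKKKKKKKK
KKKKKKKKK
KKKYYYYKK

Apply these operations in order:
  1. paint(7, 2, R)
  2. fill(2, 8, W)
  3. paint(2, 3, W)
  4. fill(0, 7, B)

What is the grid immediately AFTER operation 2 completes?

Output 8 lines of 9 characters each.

Answer: WWWWWWWWW
WWWWWWWWW
WWWWWWWWW
WWWWWWWWW
WWWWWWWWW
WWWWWWWWW
WWWWWWWWW
WWRYYYYWW

Derivation:
After op 1 paint(7,2,R):
KKKKKKKKK
KKKKKKKKK
KKKKKKKKK
KKKKKKKKK
KKKKKKKKK
KKKKKKKKK
KKKKKKKKK
KKRYYYYKK
After op 2 fill(2,8,W) [67 cells changed]:
WWWWWWWWW
WWWWWWWWW
WWWWWWWWW
WWWWWWWWW
WWWWWWWWW
WWWWWWWWW
WWWWWWWWW
WWRYYYYWW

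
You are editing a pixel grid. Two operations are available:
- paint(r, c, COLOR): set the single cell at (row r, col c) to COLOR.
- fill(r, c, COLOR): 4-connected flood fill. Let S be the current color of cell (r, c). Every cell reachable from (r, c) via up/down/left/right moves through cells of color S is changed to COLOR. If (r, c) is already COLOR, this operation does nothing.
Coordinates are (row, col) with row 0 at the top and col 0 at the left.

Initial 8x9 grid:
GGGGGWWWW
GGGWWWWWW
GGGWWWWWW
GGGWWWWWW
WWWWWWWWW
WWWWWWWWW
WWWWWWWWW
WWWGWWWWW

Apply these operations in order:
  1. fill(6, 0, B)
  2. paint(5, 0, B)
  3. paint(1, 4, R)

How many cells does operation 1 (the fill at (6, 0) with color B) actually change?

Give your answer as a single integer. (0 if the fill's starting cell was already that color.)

Answer: 57

Derivation:
After op 1 fill(6,0,B) [57 cells changed]:
GGGGGBBBB
GGGBBBBBB
GGGBBBBBB
GGGBBBBBB
BBBBBBBBB
BBBBBBBBB
BBBBBBBBB
BBBGBBBBB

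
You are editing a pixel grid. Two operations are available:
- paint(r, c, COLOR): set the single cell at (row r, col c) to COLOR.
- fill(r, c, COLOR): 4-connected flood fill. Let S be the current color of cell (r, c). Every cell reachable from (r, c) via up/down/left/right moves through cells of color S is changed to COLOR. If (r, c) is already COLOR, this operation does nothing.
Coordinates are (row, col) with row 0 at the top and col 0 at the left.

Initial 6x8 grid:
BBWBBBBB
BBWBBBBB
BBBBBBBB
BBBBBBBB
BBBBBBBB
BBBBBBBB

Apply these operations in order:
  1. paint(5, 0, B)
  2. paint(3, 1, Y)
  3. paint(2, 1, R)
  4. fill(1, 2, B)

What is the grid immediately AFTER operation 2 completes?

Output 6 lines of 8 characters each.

After op 1 paint(5,0,B):
BBWBBBBB
BBWBBBBB
BBBBBBBB
BBBBBBBB
BBBBBBBB
BBBBBBBB
After op 2 paint(3,1,Y):
BBWBBBBB
BBWBBBBB
BBBBBBBB
BYBBBBBB
BBBBBBBB
BBBBBBBB

Answer: BBWBBBBB
BBWBBBBB
BBBBBBBB
BYBBBBBB
BBBBBBBB
BBBBBBBB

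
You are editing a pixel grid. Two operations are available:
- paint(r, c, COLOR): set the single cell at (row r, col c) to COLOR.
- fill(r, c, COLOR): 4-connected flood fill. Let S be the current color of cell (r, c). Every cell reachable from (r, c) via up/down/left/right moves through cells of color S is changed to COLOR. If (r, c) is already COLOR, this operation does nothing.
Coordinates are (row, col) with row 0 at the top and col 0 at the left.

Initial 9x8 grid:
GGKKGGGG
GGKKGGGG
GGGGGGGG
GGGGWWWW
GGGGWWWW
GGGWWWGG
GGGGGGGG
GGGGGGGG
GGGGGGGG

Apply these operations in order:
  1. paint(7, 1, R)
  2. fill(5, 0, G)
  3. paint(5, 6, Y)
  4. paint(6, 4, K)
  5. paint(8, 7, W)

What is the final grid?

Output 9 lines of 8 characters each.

After op 1 paint(7,1,R):
GGKKGGGG
GGKKGGGG
GGGGGGGG
GGGGWWWW
GGGGWWWW
GGGWWWGG
GGGGGGGG
GRGGGGGG
GGGGGGGG
After op 2 fill(5,0,G) [0 cells changed]:
GGKKGGGG
GGKKGGGG
GGGGGGGG
GGGGWWWW
GGGGWWWW
GGGWWWGG
GGGGGGGG
GRGGGGGG
GGGGGGGG
After op 3 paint(5,6,Y):
GGKKGGGG
GGKKGGGG
GGGGGGGG
GGGGWWWW
GGGGWWWW
GGGWWWYG
GGGGGGGG
GRGGGGGG
GGGGGGGG
After op 4 paint(6,4,K):
GGKKGGGG
GGKKGGGG
GGGGGGGG
GGGGWWWW
GGGGWWWW
GGGWWWYG
GGGGKGGG
GRGGGGGG
GGGGGGGG
After op 5 paint(8,7,W):
GGKKGGGG
GGKKGGGG
GGGGGGGG
GGGGWWWW
GGGGWWWW
GGGWWWYG
GGGGKGGG
GRGGGGGG
GGGGGGGW

Answer: GGKKGGGG
GGKKGGGG
GGGGGGGG
GGGGWWWW
GGGGWWWW
GGGWWWYG
GGGGKGGG
GRGGGGGG
GGGGGGGW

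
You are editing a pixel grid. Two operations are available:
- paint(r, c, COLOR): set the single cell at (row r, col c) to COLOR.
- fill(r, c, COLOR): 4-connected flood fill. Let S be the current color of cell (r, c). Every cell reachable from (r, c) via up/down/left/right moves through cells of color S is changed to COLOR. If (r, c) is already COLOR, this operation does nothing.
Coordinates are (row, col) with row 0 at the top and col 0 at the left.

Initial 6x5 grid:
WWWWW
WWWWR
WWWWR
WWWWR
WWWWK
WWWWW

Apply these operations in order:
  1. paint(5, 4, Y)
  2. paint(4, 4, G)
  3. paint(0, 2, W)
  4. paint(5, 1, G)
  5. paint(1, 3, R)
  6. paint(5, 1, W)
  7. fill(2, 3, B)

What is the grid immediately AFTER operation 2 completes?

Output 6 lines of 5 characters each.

Answer: WWWWW
WWWWR
WWWWR
WWWWR
WWWWG
WWWWY

Derivation:
After op 1 paint(5,4,Y):
WWWWW
WWWWR
WWWWR
WWWWR
WWWWK
WWWWY
After op 2 paint(4,4,G):
WWWWW
WWWWR
WWWWR
WWWWR
WWWWG
WWWWY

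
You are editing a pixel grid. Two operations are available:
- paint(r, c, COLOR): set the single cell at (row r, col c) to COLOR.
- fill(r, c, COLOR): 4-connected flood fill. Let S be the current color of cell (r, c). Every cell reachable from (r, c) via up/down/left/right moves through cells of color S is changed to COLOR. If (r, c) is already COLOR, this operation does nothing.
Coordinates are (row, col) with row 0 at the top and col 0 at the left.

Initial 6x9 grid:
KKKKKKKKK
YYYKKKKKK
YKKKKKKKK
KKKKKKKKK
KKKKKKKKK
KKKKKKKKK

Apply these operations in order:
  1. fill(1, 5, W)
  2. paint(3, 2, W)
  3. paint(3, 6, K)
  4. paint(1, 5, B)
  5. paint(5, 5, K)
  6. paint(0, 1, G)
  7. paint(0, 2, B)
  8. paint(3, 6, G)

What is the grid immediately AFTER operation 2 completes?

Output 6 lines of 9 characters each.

After op 1 fill(1,5,W) [50 cells changed]:
WWWWWWWWW
YYYWWWWWW
YWWWWWWWW
WWWWWWWWW
WWWWWWWWW
WWWWWWWWW
After op 2 paint(3,2,W):
WWWWWWWWW
YYYWWWWWW
YWWWWWWWW
WWWWWWWWW
WWWWWWWWW
WWWWWWWWW

Answer: WWWWWWWWW
YYYWWWWWW
YWWWWWWWW
WWWWWWWWW
WWWWWWWWW
WWWWWWWWW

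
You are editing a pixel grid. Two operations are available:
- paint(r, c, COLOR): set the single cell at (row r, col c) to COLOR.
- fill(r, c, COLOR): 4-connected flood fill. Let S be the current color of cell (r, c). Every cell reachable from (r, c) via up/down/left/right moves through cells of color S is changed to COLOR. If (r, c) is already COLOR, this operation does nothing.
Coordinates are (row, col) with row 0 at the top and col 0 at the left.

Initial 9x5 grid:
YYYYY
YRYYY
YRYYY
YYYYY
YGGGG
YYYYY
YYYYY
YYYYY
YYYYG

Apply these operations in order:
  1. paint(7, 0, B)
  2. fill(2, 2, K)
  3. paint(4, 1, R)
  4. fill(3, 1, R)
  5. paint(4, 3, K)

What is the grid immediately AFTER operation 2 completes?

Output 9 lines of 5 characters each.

Answer: KKKKK
KRKKK
KRKKK
KKKKK
KGGGG
KKKKK
KKKKK
BKKKK
KKKKG

Derivation:
After op 1 paint(7,0,B):
YYYYY
YRYYY
YRYYY
YYYYY
YGGGG
YYYYY
YYYYY
BYYYY
YYYYG
After op 2 fill(2,2,K) [37 cells changed]:
KKKKK
KRKKK
KRKKK
KKKKK
KGGGG
KKKKK
KKKKK
BKKKK
KKKKG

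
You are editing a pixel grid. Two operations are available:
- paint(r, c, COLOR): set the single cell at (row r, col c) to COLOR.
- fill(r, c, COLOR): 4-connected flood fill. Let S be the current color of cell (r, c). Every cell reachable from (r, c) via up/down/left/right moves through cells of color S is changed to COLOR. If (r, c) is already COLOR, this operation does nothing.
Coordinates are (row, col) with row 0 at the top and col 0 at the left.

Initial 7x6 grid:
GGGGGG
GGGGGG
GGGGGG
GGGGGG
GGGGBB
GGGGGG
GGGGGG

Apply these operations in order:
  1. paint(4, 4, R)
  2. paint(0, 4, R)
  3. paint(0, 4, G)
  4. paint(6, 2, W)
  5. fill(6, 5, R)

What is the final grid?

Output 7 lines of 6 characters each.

Answer: RRRRRR
RRRRRR
RRRRRR
RRRRRR
RRRRRB
RRRRRR
RRWRRR

Derivation:
After op 1 paint(4,4,R):
GGGGGG
GGGGGG
GGGGGG
GGGGGG
GGGGRB
GGGGGG
GGGGGG
After op 2 paint(0,4,R):
GGGGRG
GGGGGG
GGGGGG
GGGGGG
GGGGRB
GGGGGG
GGGGGG
After op 3 paint(0,4,G):
GGGGGG
GGGGGG
GGGGGG
GGGGGG
GGGGRB
GGGGGG
GGGGGG
After op 4 paint(6,2,W):
GGGGGG
GGGGGG
GGGGGG
GGGGGG
GGGGRB
GGGGGG
GGWGGG
After op 5 fill(6,5,R) [39 cells changed]:
RRRRRR
RRRRRR
RRRRRR
RRRRRR
RRRRRB
RRRRRR
RRWRRR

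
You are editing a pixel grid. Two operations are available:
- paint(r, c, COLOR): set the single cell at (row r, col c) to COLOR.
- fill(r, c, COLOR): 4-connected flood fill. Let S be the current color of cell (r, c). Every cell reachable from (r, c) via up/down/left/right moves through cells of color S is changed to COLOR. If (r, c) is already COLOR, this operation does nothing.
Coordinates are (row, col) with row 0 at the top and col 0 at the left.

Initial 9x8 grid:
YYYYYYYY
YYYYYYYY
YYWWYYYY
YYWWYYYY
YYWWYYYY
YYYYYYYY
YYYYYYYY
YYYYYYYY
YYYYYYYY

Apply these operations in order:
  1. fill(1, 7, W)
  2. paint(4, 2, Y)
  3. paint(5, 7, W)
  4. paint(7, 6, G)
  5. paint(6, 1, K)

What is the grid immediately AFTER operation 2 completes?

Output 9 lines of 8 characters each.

Answer: WWWWWWWW
WWWWWWWW
WWWWWWWW
WWWWWWWW
WWYWWWWW
WWWWWWWW
WWWWWWWW
WWWWWWWW
WWWWWWWW

Derivation:
After op 1 fill(1,7,W) [66 cells changed]:
WWWWWWWW
WWWWWWWW
WWWWWWWW
WWWWWWWW
WWWWWWWW
WWWWWWWW
WWWWWWWW
WWWWWWWW
WWWWWWWW
After op 2 paint(4,2,Y):
WWWWWWWW
WWWWWWWW
WWWWWWWW
WWWWWWWW
WWYWWWWW
WWWWWWWW
WWWWWWWW
WWWWWWWW
WWWWWWWW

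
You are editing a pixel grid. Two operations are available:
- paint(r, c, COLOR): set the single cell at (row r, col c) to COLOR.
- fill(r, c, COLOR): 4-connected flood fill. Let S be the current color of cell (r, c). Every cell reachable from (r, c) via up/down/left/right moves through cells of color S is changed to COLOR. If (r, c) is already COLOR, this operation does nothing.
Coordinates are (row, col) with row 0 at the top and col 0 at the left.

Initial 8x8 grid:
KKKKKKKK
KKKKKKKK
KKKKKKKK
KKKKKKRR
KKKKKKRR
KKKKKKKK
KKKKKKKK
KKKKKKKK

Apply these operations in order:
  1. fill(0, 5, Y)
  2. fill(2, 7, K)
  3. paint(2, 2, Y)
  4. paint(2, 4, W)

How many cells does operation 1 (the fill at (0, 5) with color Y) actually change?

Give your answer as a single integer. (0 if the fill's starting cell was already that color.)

Answer: 60

Derivation:
After op 1 fill(0,5,Y) [60 cells changed]:
YYYYYYYY
YYYYYYYY
YYYYYYYY
YYYYYYRR
YYYYYYRR
YYYYYYYY
YYYYYYYY
YYYYYYYY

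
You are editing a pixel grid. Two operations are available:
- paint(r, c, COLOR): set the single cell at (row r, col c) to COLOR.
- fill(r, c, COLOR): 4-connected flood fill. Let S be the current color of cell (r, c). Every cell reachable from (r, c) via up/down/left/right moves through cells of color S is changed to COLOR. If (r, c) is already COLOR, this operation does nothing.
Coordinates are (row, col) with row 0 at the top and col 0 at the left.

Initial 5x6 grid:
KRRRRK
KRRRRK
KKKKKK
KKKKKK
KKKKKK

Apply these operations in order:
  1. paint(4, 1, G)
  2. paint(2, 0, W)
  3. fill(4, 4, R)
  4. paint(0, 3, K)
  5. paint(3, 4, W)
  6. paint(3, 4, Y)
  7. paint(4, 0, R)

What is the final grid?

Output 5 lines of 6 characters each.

After op 1 paint(4,1,G):
KRRRRK
KRRRRK
KKKKKK
KKKKKK
KGKKKK
After op 2 paint(2,0,W):
KRRRRK
KRRRRK
WKKKKK
KKKKKK
KGKKKK
After op 3 fill(4,4,R) [18 cells changed]:
KRRRRR
KRRRRR
WRRRRR
RRRRRR
RGRRRR
After op 4 paint(0,3,K):
KRRKRR
KRRRRR
WRRRRR
RRRRRR
RGRRRR
After op 5 paint(3,4,W):
KRRKRR
KRRRRR
WRRRRR
RRRRWR
RGRRRR
After op 6 paint(3,4,Y):
KRRKRR
KRRRRR
WRRRRR
RRRRYR
RGRRRR
After op 7 paint(4,0,R):
KRRKRR
KRRRRR
WRRRRR
RRRRYR
RGRRRR

Answer: KRRKRR
KRRRRR
WRRRRR
RRRRYR
RGRRRR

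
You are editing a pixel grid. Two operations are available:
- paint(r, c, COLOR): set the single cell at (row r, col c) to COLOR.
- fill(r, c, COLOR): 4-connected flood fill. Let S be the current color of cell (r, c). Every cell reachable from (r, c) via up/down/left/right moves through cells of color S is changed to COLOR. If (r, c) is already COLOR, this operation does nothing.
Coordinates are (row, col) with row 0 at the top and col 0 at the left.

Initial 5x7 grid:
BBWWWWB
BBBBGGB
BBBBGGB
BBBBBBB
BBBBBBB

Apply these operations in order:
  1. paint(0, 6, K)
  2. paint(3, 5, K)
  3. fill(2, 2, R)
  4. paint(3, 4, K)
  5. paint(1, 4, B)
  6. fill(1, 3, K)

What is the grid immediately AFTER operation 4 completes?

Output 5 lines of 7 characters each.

Answer: RRWWWWK
RRRRGGR
RRRRGGR
RRRRKKR
RRRRRRR

Derivation:
After op 1 paint(0,6,K):
BBWWWWK
BBBBGGB
BBBBGGB
BBBBBBB
BBBBBBB
After op 2 paint(3,5,K):
BBWWWWK
BBBBGGB
BBBBGGB
BBBBBKB
BBBBBBB
After op 3 fill(2,2,R) [25 cells changed]:
RRWWWWK
RRRRGGR
RRRRGGR
RRRRRKR
RRRRRRR
After op 4 paint(3,4,K):
RRWWWWK
RRRRGGR
RRRRGGR
RRRRKKR
RRRRRRR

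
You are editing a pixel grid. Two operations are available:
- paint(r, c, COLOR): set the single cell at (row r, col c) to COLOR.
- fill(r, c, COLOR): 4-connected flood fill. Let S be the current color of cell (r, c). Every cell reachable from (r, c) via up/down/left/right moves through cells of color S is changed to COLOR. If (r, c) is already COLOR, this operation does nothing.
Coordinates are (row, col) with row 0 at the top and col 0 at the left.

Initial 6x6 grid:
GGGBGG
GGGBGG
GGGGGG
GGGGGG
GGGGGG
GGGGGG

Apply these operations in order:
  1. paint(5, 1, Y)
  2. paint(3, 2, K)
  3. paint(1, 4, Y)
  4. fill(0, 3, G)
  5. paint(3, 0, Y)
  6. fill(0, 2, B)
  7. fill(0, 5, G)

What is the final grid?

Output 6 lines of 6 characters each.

Answer: GGGGGG
GGGGYG
GGGGGG
YGKGGG
GGGGGG
GYGGGG

Derivation:
After op 1 paint(5,1,Y):
GGGBGG
GGGBGG
GGGGGG
GGGGGG
GGGGGG
GYGGGG
After op 2 paint(3,2,K):
GGGBGG
GGGBGG
GGGGGG
GGKGGG
GGGGGG
GYGGGG
After op 3 paint(1,4,Y):
GGGBGG
GGGBYG
GGGGGG
GGKGGG
GGGGGG
GYGGGG
After op 4 fill(0,3,G) [2 cells changed]:
GGGGGG
GGGGYG
GGGGGG
GGKGGG
GGGGGG
GYGGGG
After op 5 paint(3,0,Y):
GGGGGG
GGGGYG
GGGGGG
YGKGGG
GGGGGG
GYGGGG
After op 6 fill(0,2,B) [32 cells changed]:
BBBBBB
BBBBYB
BBBBBB
YBKBBB
BBBBBB
BYBBBB
After op 7 fill(0,5,G) [32 cells changed]:
GGGGGG
GGGGYG
GGGGGG
YGKGGG
GGGGGG
GYGGGG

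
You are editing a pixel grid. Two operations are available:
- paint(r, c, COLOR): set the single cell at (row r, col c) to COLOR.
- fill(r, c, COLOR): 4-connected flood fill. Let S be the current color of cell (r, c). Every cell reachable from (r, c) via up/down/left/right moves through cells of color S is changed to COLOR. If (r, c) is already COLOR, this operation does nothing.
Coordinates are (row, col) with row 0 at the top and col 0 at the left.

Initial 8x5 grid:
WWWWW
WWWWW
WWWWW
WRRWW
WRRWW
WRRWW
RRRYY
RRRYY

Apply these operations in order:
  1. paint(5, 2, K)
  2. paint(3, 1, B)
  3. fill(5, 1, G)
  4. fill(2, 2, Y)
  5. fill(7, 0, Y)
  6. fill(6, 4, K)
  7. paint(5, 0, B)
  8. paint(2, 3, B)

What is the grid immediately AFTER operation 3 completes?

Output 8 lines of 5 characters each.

Answer: WWWWW
WWWWW
WWWWW
WBGWW
WGGWW
WGKWW
GGGYY
GGGYY

Derivation:
After op 1 paint(5,2,K):
WWWWW
WWWWW
WWWWW
WRRWW
WRRWW
WRKWW
RRRYY
RRRYY
After op 2 paint(3,1,B):
WWWWW
WWWWW
WWWWW
WBRWW
WRRWW
WRKWW
RRRYY
RRRYY
After op 3 fill(5,1,G) [10 cells changed]:
WWWWW
WWWWW
WWWWW
WBGWW
WGGWW
WGKWW
GGGYY
GGGYY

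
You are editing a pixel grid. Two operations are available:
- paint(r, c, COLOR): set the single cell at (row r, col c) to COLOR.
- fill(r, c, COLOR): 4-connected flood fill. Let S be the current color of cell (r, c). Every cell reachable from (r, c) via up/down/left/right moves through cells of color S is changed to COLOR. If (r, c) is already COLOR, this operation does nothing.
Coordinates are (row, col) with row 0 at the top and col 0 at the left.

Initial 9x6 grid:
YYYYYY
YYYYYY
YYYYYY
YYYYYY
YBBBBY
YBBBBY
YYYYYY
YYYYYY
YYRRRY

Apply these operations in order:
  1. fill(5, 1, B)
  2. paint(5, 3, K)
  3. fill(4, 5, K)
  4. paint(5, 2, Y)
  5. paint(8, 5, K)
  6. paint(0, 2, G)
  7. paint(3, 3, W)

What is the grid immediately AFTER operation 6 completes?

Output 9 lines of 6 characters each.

Answer: KKGKKK
KKKKKK
KKKKKK
KKKKKK
KBBBBK
KBYKBK
KKKKKK
KKKKKK
KKRRRK

Derivation:
After op 1 fill(5,1,B) [0 cells changed]:
YYYYYY
YYYYYY
YYYYYY
YYYYYY
YBBBBY
YBBBBY
YYYYYY
YYYYYY
YYRRRY
After op 2 paint(5,3,K):
YYYYYY
YYYYYY
YYYYYY
YYYYYY
YBBBBY
YBBKBY
YYYYYY
YYYYYY
YYRRRY
After op 3 fill(4,5,K) [43 cells changed]:
KKKKKK
KKKKKK
KKKKKK
KKKKKK
KBBBBK
KBBKBK
KKKKKK
KKKKKK
KKRRRK
After op 4 paint(5,2,Y):
KKKKKK
KKKKKK
KKKKKK
KKKKKK
KBBBBK
KBYKBK
KKKKKK
KKKKKK
KKRRRK
After op 5 paint(8,5,K):
KKKKKK
KKKKKK
KKKKKK
KKKKKK
KBBBBK
KBYKBK
KKKKKK
KKKKKK
KKRRRK
After op 6 paint(0,2,G):
KKGKKK
KKKKKK
KKKKKK
KKKKKK
KBBBBK
KBYKBK
KKKKKK
KKKKKK
KKRRRK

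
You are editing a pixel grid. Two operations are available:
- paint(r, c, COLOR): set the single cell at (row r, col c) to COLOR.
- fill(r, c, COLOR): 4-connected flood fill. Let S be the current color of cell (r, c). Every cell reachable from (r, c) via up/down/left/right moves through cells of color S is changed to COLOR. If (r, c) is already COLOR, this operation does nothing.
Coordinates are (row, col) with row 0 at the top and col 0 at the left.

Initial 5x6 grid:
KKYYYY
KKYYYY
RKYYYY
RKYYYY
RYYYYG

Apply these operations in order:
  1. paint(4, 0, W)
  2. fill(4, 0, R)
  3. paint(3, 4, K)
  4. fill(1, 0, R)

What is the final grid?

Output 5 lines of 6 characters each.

Answer: RRYYYY
RRYYYY
RRYYYY
RRYYKY
RYYYYG

Derivation:
After op 1 paint(4,0,W):
KKYYYY
KKYYYY
RKYYYY
RKYYYY
WYYYYG
After op 2 fill(4,0,R) [1 cells changed]:
KKYYYY
KKYYYY
RKYYYY
RKYYYY
RYYYYG
After op 3 paint(3,4,K):
KKYYYY
KKYYYY
RKYYYY
RKYYKY
RYYYYG
After op 4 fill(1,0,R) [6 cells changed]:
RRYYYY
RRYYYY
RRYYYY
RRYYKY
RYYYYG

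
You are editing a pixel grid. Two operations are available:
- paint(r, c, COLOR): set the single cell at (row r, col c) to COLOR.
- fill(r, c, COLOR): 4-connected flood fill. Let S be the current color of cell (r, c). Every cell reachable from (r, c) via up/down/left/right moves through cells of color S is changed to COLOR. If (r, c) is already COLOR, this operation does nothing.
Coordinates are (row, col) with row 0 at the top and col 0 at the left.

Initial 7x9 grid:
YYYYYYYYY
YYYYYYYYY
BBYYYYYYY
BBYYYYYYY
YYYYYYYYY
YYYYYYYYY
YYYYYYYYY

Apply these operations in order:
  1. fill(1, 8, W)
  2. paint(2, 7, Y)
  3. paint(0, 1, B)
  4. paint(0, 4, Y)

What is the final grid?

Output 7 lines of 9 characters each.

After op 1 fill(1,8,W) [59 cells changed]:
WWWWWWWWW
WWWWWWWWW
BBWWWWWWW
BBWWWWWWW
WWWWWWWWW
WWWWWWWWW
WWWWWWWWW
After op 2 paint(2,7,Y):
WWWWWWWWW
WWWWWWWWW
BBWWWWWYW
BBWWWWWWW
WWWWWWWWW
WWWWWWWWW
WWWWWWWWW
After op 3 paint(0,1,B):
WBWWWWWWW
WWWWWWWWW
BBWWWWWYW
BBWWWWWWW
WWWWWWWWW
WWWWWWWWW
WWWWWWWWW
After op 4 paint(0,4,Y):
WBWWYWWWW
WWWWWWWWW
BBWWWWWYW
BBWWWWWWW
WWWWWWWWW
WWWWWWWWW
WWWWWWWWW

Answer: WBWWYWWWW
WWWWWWWWW
BBWWWWWYW
BBWWWWWWW
WWWWWWWWW
WWWWWWWWW
WWWWWWWWW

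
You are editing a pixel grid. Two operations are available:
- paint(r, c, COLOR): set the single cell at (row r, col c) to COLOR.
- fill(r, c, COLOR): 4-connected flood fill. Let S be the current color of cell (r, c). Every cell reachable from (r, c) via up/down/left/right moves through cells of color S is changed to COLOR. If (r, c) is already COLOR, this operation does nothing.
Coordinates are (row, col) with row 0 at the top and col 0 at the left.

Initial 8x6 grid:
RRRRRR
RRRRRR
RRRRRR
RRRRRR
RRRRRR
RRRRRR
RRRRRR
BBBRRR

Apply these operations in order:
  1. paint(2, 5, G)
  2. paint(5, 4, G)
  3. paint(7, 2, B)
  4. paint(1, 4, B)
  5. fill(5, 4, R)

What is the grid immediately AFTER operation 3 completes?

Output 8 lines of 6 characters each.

Answer: RRRRRR
RRRRRR
RRRRRG
RRRRRR
RRRRRR
RRRRGR
RRRRRR
BBBRRR

Derivation:
After op 1 paint(2,5,G):
RRRRRR
RRRRRR
RRRRRG
RRRRRR
RRRRRR
RRRRRR
RRRRRR
BBBRRR
After op 2 paint(5,4,G):
RRRRRR
RRRRRR
RRRRRG
RRRRRR
RRRRRR
RRRRGR
RRRRRR
BBBRRR
After op 3 paint(7,2,B):
RRRRRR
RRRRRR
RRRRRG
RRRRRR
RRRRRR
RRRRGR
RRRRRR
BBBRRR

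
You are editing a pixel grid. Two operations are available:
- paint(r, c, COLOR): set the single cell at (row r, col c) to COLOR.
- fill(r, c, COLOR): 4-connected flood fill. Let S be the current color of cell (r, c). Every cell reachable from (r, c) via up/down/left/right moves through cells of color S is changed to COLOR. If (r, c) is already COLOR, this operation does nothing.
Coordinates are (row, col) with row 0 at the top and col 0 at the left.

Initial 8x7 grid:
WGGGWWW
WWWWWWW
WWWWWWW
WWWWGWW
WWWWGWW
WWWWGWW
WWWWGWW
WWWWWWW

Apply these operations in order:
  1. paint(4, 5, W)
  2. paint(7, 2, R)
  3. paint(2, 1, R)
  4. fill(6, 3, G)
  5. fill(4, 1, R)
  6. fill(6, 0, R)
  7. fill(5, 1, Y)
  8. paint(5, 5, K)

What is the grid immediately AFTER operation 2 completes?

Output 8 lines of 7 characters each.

Answer: WGGGWWW
WWWWWWW
WWWWWWW
WWWWGWW
WWWWGWW
WWWWGWW
WWWWGWW
WWRWWWW

Derivation:
After op 1 paint(4,5,W):
WGGGWWW
WWWWWWW
WWWWWWW
WWWWGWW
WWWWGWW
WWWWGWW
WWWWGWW
WWWWWWW
After op 2 paint(7,2,R):
WGGGWWW
WWWWWWW
WWWWWWW
WWWWGWW
WWWWGWW
WWWWGWW
WWWWGWW
WWRWWWW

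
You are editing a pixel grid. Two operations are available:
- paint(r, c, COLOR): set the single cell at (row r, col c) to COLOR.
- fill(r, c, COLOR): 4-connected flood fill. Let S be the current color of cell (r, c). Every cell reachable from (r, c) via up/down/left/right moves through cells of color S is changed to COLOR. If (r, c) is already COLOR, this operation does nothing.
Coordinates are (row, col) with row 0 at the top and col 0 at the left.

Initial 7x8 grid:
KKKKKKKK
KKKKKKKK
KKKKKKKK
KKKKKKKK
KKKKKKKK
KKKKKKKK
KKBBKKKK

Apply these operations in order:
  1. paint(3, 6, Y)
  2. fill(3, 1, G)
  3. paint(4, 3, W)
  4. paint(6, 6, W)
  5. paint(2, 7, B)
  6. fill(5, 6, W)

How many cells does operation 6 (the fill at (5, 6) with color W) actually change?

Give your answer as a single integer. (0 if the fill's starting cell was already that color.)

Answer: 50

Derivation:
After op 1 paint(3,6,Y):
KKKKKKKK
KKKKKKKK
KKKKKKKK
KKKKKKYK
KKKKKKKK
KKKKKKKK
KKBBKKKK
After op 2 fill(3,1,G) [53 cells changed]:
GGGGGGGG
GGGGGGGG
GGGGGGGG
GGGGGGYG
GGGGGGGG
GGGGGGGG
GGBBGGGG
After op 3 paint(4,3,W):
GGGGGGGG
GGGGGGGG
GGGGGGGG
GGGGGGYG
GGGWGGGG
GGGGGGGG
GGBBGGGG
After op 4 paint(6,6,W):
GGGGGGGG
GGGGGGGG
GGGGGGGG
GGGGGGYG
GGGWGGGG
GGGGGGGG
GGBBGGWG
After op 5 paint(2,7,B):
GGGGGGGG
GGGGGGGG
GGGGGGGB
GGGGGGYG
GGGWGGGG
GGGGGGGG
GGBBGGWG
After op 6 fill(5,6,W) [50 cells changed]:
WWWWWWWW
WWWWWWWW
WWWWWWWB
WWWWWWYW
WWWWWWWW
WWWWWWWW
WWBBWWWW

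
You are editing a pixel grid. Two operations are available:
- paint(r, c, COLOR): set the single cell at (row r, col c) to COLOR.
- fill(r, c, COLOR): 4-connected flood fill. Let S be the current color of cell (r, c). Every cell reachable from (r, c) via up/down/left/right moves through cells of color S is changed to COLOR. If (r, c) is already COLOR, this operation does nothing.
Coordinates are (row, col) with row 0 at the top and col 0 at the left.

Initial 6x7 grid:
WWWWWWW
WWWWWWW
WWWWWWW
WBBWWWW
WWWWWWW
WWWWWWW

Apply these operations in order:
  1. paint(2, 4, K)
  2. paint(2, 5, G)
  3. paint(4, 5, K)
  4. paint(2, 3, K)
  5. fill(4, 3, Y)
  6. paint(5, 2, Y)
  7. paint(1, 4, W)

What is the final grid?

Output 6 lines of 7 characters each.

Answer: YYYYYYY
YYYYWYY
YYYKKGY
YBBYYYY
YYYYYKY
YYYYYYY

Derivation:
After op 1 paint(2,4,K):
WWWWWWW
WWWWWWW
WWWWKWW
WBBWWWW
WWWWWWW
WWWWWWW
After op 2 paint(2,5,G):
WWWWWWW
WWWWWWW
WWWWKGW
WBBWWWW
WWWWWWW
WWWWWWW
After op 3 paint(4,5,K):
WWWWWWW
WWWWWWW
WWWWKGW
WBBWWWW
WWWWWKW
WWWWWWW
After op 4 paint(2,3,K):
WWWWWWW
WWWWWWW
WWWKKGW
WBBWWWW
WWWWWKW
WWWWWWW
After op 5 fill(4,3,Y) [36 cells changed]:
YYYYYYY
YYYYYYY
YYYKKGY
YBBYYYY
YYYYYKY
YYYYYYY
After op 6 paint(5,2,Y):
YYYYYYY
YYYYYYY
YYYKKGY
YBBYYYY
YYYYYKY
YYYYYYY
After op 7 paint(1,4,W):
YYYYYYY
YYYYWYY
YYYKKGY
YBBYYYY
YYYYYKY
YYYYYYY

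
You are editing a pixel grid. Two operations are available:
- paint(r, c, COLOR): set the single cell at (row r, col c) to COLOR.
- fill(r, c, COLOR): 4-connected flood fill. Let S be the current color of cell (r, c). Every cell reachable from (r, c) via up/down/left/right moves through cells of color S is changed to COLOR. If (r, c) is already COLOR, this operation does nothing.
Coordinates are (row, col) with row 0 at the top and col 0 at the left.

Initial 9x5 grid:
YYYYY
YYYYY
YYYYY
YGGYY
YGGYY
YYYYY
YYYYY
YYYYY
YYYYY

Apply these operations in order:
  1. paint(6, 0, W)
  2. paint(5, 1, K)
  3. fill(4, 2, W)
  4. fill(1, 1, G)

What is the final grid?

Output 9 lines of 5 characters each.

Answer: GGGGG
GGGGG
GGGGG
GWWGG
GWWGG
GKGGG
WGGGG
GGGGG
GGGGG

Derivation:
After op 1 paint(6,0,W):
YYYYY
YYYYY
YYYYY
YGGYY
YGGYY
YYYYY
WYYYY
YYYYY
YYYYY
After op 2 paint(5,1,K):
YYYYY
YYYYY
YYYYY
YGGYY
YGGYY
YKYYY
WYYYY
YYYYY
YYYYY
After op 3 fill(4,2,W) [4 cells changed]:
YYYYY
YYYYY
YYYYY
YWWYY
YWWYY
YKYYY
WYYYY
YYYYY
YYYYY
After op 4 fill(1,1,G) [39 cells changed]:
GGGGG
GGGGG
GGGGG
GWWGG
GWWGG
GKGGG
WGGGG
GGGGG
GGGGG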